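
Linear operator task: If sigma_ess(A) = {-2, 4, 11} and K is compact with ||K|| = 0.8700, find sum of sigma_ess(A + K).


By Weyl's theorem, the essential spectrum is invariant under compact perturbations.
sigma_ess(A + K) = sigma_ess(A) = {-2, 4, 11}
Sum = -2 + 4 + 11 = 13

13


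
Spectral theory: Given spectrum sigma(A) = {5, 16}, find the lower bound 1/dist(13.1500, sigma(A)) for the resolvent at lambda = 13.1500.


dist(13.1500, {5, 16}) = min(|13.1500 - 5|, |13.1500 - 16|)
= min(8.1500, 2.8500) = 2.8500
Resolvent bound = 1/2.8500 = 0.3509

0.3509


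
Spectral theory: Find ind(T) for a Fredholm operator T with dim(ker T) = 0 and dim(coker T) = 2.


The Fredholm index is defined as ind(T) = dim(ker T) - dim(coker T)
= 0 - 2
= -2

-2


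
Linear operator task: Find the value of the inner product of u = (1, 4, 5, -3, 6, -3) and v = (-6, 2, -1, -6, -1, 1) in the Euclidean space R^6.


Computing the standard inner product <u, v> = sum u_i * v_i
= 1*-6 + 4*2 + 5*-1 + -3*-6 + 6*-1 + -3*1
= -6 + 8 + -5 + 18 + -6 + -3
= 6

6


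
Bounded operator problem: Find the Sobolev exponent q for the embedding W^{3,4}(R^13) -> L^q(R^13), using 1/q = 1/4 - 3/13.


Using the Sobolev embedding formula: 1/q = 1/p - k/n
1/q = 1/4 - 3/13 = 1/52
q = 1/(1/52) = 52

52.0000


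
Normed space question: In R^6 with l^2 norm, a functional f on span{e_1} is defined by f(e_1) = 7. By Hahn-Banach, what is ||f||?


The norm of f is given by ||f|| = sup_{||x||=1} |f(x)|.
On span{e_1}, ||e_1|| = 1, so ||f|| = |f(e_1)| / ||e_1||
= |7| / 1 = 7.0000

7.0000


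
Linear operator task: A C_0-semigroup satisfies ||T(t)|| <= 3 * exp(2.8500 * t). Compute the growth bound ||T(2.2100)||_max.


||T(2.2100)|| <= 3 * exp(2.8500 * 2.2100)
= 3 * exp(6.2985)
= 3 * 543.7557
= 1631.2670

1631.2670


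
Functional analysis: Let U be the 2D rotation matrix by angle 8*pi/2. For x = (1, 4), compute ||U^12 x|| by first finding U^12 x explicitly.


U is a rotation by theta = 8*pi/2
U^12 = rotation by 12*theta = 96*pi/2 = 0*pi/2 (mod 2*pi)
cos(0*pi/2) = 1.0000, sin(0*pi/2) = 0.0000
U^12 x = (1.0000 * 1 - 0.0000 * 4, 0.0000 * 1 + 1.0000 * 4)
= (1.0000, 4.0000)
||U^12 x|| = sqrt(1.0000^2 + 4.0000^2) = sqrt(17.0000) = 4.1231

4.1231


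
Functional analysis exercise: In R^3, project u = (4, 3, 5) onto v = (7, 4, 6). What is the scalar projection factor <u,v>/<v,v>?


Computing <u,v> = 4*7 + 3*4 + 5*6 = 70
Computing <v,v> = 7^2 + 4^2 + 6^2 = 101
Projection coefficient = 70/101 = 0.6931

0.6931


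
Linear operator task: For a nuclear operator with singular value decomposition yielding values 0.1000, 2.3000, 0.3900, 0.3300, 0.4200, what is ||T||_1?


The nuclear norm is the sum of all singular values.
||T||_1 = 0.1000 + 2.3000 + 0.3900 + 0.3300 + 0.4200
= 3.5400

3.5400


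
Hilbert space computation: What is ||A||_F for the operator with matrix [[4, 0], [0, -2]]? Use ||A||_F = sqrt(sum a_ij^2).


||A||_F^2 = sum a_ij^2
= 4^2 + 0^2 + 0^2 + (-2)^2
= 16 + 0 + 0 + 4 = 20
||A||_F = sqrt(20) = 4.4721

4.4721


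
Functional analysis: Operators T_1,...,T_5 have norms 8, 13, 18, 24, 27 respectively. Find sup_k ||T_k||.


By the Uniform Boundedness Principle, the supremum of norms is finite.
sup_k ||T_k|| = max(8, 13, 18, 24, 27) = 27

27


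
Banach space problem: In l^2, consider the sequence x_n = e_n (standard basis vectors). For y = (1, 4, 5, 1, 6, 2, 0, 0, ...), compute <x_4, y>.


x_4 = e_4 is the standard basis vector with 1 in position 4.
<x_4, y> = y_4 = 1
As n -> infinity, <x_n, y> -> 0, confirming weak convergence of (x_n) to 0.

1


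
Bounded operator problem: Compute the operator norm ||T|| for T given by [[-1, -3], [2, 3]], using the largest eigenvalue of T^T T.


A^T A = [[5, 9], [9, 18]]
trace(A^T A) = 23, det(A^T A) = 9
discriminant = 23^2 - 4*9 = 493
Largest eigenvalue of A^T A = (trace + sqrt(disc))/2 = 22.6018
||T|| = sqrt(22.6018) = 4.7541

4.7541


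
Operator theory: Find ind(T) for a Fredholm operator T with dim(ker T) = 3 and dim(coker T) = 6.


The Fredholm index is defined as ind(T) = dim(ker T) - dim(coker T)
= 3 - 6
= -3

-3


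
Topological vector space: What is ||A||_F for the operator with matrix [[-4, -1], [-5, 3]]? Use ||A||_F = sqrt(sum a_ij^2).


||A||_F^2 = sum a_ij^2
= (-4)^2 + (-1)^2 + (-5)^2 + 3^2
= 16 + 1 + 25 + 9 = 51
||A||_F = sqrt(51) = 7.1414

7.1414


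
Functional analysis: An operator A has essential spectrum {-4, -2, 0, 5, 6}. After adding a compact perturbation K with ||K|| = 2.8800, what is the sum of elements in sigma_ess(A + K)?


By Weyl's theorem, the essential spectrum is invariant under compact perturbations.
sigma_ess(A + K) = sigma_ess(A) = {-4, -2, 0, 5, 6}
Sum = -4 + -2 + 0 + 5 + 6 = 5

5


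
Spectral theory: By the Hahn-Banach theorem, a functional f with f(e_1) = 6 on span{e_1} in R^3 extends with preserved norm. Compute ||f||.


The norm of f is given by ||f|| = sup_{||x||=1} |f(x)|.
On span{e_1}, ||e_1|| = 1, so ||f|| = |f(e_1)| / ||e_1||
= |6| / 1 = 6.0000

6.0000


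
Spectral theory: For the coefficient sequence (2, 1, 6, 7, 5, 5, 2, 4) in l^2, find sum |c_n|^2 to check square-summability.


sum |c_n|^2 = 2^2 + 1^2 + 6^2 + 7^2 + 5^2 + 5^2 + 2^2 + 4^2
= 4 + 1 + 36 + 49 + 25 + 25 + 4 + 16
= 160

160


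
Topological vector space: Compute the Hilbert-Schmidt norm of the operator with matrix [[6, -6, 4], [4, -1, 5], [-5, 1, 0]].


The Hilbert-Schmidt norm is sqrt(sum of squares of all entries).
Sum of squares = 6^2 + (-6)^2 + 4^2 + 4^2 + (-1)^2 + 5^2 + (-5)^2 + 1^2 + 0^2
= 36 + 36 + 16 + 16 + 1 + 25 + 25 + 1 + 0 = 156
||T||_HS = sqrt(156) = 12.4900

12.4900


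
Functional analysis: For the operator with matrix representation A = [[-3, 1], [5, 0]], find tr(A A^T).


trace(A * A^T) = sum of squares of all entries
= (-3)^2 + 1^2 + 5^2 + 0^2
= 9 + 1 + 25 + 0
= 35

35


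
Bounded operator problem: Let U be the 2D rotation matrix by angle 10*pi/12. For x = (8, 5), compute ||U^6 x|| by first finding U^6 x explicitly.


U is a rotation by theta = 10*pi/12
U^6 = rotation by 6*theta = 60*pi/12 = 12*pi/12 (mod 2*pi)
cos(12*pi/12) = -1.0000, sin(12*pi/12) = 0.0000
U^6 x = (-1.0000 * 8 - 0.0000 * 5, 0.0000 * 8 + -1.0000 * 5)
= (-8.0000, -5.0000)
||U^6 x|| = sqrt((-8.0000)^2 + (-5.0000)^2) = sqrt(89.0000) = 9.4340

9.4340


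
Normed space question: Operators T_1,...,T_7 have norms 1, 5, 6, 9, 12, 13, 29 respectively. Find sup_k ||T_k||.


By the Uniform Boundedness Principle, the supremum of norms is finite.
sup_k ||T_k|| = max(1, 5, 6, 9, 12, 13, 29) = 29

29


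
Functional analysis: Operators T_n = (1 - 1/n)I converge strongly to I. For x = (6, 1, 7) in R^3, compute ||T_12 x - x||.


T_12 x - x = (1 - 1/12)x - x = -x/12
||x|| = sqrt(86) = 9.2736
||T_12 x - x|| = ||x||/12 = 9.2736/12 = 0.7728

0.7728


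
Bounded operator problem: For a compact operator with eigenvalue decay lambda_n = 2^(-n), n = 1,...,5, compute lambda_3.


The eigenvalue formula gives lambda_3 = 1/2^3
= 1/8
= 0.1250

0.1250


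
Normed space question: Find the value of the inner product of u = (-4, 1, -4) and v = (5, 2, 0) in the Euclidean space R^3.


Computing the standard inner product <u, v> = sum u_i * v_i
= -4*5 + 1*2 + -4*0
= -20 + 2 + 0
= -18

-18


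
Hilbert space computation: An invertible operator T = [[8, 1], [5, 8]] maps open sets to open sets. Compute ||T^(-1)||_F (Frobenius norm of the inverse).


det(T) = 8*8 - 1*5 = 59
T^(-1) = (1/59) * [[8, -1], [-5, 8]] = [[0.1356, -0.0169], [-0.0847, 0.1356]]
||T^(-1)||_F^2 = 0.1356^2 + (-0.0169)^2 + (-0.0847)^2 + 0.1356^2 = 0.0442
||T^(-1)||_F = sqrt(0.0442) = 0.2103

0.2103


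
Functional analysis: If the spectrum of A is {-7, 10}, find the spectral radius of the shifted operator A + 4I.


Spectrum of A + 4I = {-3, 14}
Spectral radius = max |lambda| over the shifted spectrum
= max(3, 14) = 14

14


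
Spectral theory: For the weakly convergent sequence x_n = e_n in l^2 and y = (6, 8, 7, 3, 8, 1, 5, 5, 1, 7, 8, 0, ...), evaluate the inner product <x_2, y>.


x_2 = e_2 is the standard basis vector with 1 in position 2.
<x_2, y> = y_2 = 8
As n -> infinity, <x_n, y> -> 0, confirming weak convergence of (x_n) to 0.

8


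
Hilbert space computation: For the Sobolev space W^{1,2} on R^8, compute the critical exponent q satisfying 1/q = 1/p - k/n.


Using the Sobolev embedding formula: 1/q = 1/p - k/n
1/q = 1/2 - 1/8 = 3/8
q = 1/(3/8) = 8/3 = 2.6667

2.6667


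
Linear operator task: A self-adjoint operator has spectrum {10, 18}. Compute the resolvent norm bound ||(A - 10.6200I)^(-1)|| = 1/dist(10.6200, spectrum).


dist(10.6200, {10, 18}) = min(|10.6200 - 10|, |10.6200 - 18|)
= min(0.6200, 7.3800) = 0.6200
Resolvent bound = 1/0.6200 = 1.6129

1.6129


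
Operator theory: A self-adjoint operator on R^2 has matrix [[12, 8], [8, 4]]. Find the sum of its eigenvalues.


For a self-adjoint (symmetric) matrix, the eigenvalues are real.
The sum of eigenvalues equals the trace of the matrix.
trace = 12 + 4 = 16

16


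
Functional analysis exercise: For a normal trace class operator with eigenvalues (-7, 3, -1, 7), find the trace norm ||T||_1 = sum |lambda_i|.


For a normal operator, singular values equal |eigenvalues|.
Trace norm = sum |lambda_i| = 7 + 3 + 1 + 7
= 18

18


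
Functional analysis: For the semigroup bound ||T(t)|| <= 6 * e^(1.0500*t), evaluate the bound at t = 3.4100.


||T(3.4100)|| <= 6 * exp(1.0500 * 3.4100)
= 6 * exp(3.5805)
= 6 * 35.8915
= 215.3489

215.3489


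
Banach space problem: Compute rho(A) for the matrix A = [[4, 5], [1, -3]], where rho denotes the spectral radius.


For a 2x2 matrix, eigenvalues satisfy lambda^2 - (trace)*lambda + det = 0
trace = 4 + -3 = 1
det = 4*-3 - 5*1 = -17
discriminant = 1^2 - 4*(-17) = 69
spectral radius = max |eigenvalue| = 4.6533

4.6533


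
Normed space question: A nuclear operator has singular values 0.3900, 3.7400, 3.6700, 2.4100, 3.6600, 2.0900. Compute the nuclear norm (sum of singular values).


The nuclear norm is the sum of all singular values.
||T||_1 = 0.3900 + 3.7400 + 3.6700 + 2.4100 + 3.6600 + 2.0900
= 15.9600

15.9600


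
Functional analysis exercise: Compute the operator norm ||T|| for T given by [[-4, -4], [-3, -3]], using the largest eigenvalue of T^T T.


A^T A = [[25, 25], [25, 25]]
trace(A^T A) = 50, det(A^T A) = 0
discriminant = 50^2 - 4*0 = 2500
Largest eigenvalue of A^T A = (trace + sqrt(disc))/2 = 50.0000
||T|| = sqrt(50.0000) = 7.0711

7.0711


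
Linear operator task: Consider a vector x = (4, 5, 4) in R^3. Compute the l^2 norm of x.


The l^2 norm = (sum |x_i|^2)^(1/2)
Sum of 2th powers = 16 + 25 + 16 = 57
||x||_2 = (57)^(1/2) = 7.5498

7.5498


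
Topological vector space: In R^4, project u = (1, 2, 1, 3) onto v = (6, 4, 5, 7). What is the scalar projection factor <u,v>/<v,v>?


Computing <u,v> = 1*6 + 2*4 + 1*5 + 3*7 = 40
Computing <v,v> = 6^2 + 4^2 + 5^2 + 7^2 = 126
Projection coefficient = 40/126 = 0.3175

0.3175


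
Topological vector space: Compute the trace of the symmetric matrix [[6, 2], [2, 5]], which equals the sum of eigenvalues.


For a self-adjoint (symmetric) matrix, the eigenvalues are real.
The sum of eigenvalues equals the trace of the matrix.
trace = 6 + 5 = 11

11


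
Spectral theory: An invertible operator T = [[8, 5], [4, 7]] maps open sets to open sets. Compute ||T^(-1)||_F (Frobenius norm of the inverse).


det(T) = 8*7 - 5*4 = 36
T^(-1) = (1/36) * [[7, -5], [-4, 8]] = [[0.1944, -0.1389], [-0.1111, 0.2222]]
||T^(-1)||_F^2 = 0.1944^2 + (-0.1389)^2 + (-0.1111)^2 + 0.2222^2 = 0.1188
||T^(-1)||_F = sqrt(0.1188) = 0.3447

0.3447


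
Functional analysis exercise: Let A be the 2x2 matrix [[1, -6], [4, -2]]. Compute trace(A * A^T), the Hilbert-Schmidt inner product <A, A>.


trace(A * A^T) = sum of squares of all entries
= 1^2 + (-6)^2 + 4^2 + (-2)^2
= 1 + 36 + 16 + 4
= 57

57


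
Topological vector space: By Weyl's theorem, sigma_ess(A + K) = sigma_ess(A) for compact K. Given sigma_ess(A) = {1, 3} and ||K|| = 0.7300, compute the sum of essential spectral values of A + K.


By Weyl's theorem, the essential spectrum is invariant under compact perturbations.
sigma_ess(A + K) = sigma_ess(A) = {1, 3}
Sum = 1 + 3 = 4

4


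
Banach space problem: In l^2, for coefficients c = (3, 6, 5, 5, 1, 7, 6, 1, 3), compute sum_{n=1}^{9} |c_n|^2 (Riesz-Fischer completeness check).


sum |c_n|^2 = 3^2 + 6^2 + 5^2 + 5^2 + 1^2 + 7^2 + 6^2 + 1^2 + 3^2
= 9 + 36 + 25 + 25 + 1 + 49 + 36 + 1 + 9
= 191

191


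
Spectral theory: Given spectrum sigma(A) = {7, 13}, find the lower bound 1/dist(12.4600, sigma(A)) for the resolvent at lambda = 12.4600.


dist(12.4600, {7, 13}) = min(|12.4600 - 7|, |12.4600 - 13|)
= min(5.4600, 0.5400) = 0.5400
Resolvent bound = 1/0.5400 = 1.8519

1.8519


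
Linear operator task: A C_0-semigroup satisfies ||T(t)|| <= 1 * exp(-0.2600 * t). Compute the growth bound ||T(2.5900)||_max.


||T(2.5900)|| <= 1 * exp(-0.2600 * 2.5900)
= 1 * exp(-0.6734)
= 1 * 0.5100
= 0.5100

0.5100


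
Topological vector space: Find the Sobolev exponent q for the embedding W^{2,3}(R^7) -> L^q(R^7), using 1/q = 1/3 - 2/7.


Using the Sobolev embedding formula: 1/q = 1/p - k/n
1/q = 1/3 - 2/7 = 1/21
q = 1/(1/21) = 21

21.0000


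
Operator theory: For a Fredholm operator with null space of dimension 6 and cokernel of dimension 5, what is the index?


The Fredholm index is defined as ind(T) = dim(ker T) - dim(coker T)
= 6 - 5
= 1

1


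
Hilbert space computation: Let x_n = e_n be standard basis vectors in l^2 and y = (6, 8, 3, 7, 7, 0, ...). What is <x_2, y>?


x_2 = e_2 is the standard basis vector with 1 in position 2.
<x_2, y> = y_2 = 8
As n -> infinity, <x_n, y> -> 0, confirming weak convergence of (x_n) to 0.

8


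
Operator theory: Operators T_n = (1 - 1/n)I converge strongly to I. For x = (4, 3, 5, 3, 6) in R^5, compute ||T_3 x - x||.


T_3 x - x = (1 - 1/3)x - x = -x/3
||x|| = sqrt(95) = 9.7468
||T_3 x - x|| = ||x||/3 = 9.7468/3 = 3.2489

3.2489


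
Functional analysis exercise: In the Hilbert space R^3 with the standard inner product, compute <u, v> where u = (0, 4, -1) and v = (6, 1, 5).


Computing the standard inner product <u, v> = sum u_i * v_i
= 0*6 + 4*1 + -1*5
= 0 + 4 + -5
= -1

-1


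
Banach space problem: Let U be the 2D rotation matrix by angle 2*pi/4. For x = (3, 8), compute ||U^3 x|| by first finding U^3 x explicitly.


U is a rotation by theta = 2*pi/4
U^3 = rotation by 3*theta = 6*pi/4
cos(6*pi/4) = 0.0000, sin(6*pi/4) = -1.0000
U^3 x = (0.0000 * 3 - -1.0000 * 8, -1.0000 * 3 + 0.0000 * 8)
= (8.0000, -3.0000)
||U^3 x|| = sqrt(8.0000^2 + (-3.0000)^2) = sqrt(73.0000) = 8.5440

8.5440


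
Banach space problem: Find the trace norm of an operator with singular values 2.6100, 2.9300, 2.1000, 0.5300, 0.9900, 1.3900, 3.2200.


The nuclear norm is the sum of all singular values.
||T||_1 = 2.6100 + 2.9300 + 2.1000 + 0.5300 + 0.9900 + 1.3900 + 3.2200
= 13.7700

13.7700


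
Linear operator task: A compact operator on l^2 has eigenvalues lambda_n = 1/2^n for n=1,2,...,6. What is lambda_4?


The eigenvalue formula gives lambda_4 = 1/2^4
= 1/16
= 0.0625

0.0625


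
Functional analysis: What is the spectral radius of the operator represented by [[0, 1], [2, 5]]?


For a 2x2 matrix, eigenvalues satisfy lambda^2 - (trace)*lambda + det = 0
trace = 0 + 5 = 5
det = 0*5 - 1*2 = -2
discriminant = 5^2 - 4*(-2) = 33
spectral radius = max |eigenvalue| = 5.3723

5.3723


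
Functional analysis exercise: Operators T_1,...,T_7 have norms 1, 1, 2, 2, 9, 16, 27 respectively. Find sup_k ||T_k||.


By the Uniform Boundedness Principle, the supremum of norms is finite.
sup_k ||T_k|| = max(1, 1, 2, 2, 9, 16, 27) = 27

27


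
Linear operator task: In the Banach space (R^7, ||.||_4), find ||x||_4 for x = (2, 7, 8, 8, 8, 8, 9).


The l^4 norm = (sum |x_i|^4)^(1/4)
Sum of 4th powers = 16 + 2401 + 4096 + 4096 + 4096 + 4096 + 6561 = 25362
||x||_4 = (25362)^(1/4) = 12.6196

12.6196


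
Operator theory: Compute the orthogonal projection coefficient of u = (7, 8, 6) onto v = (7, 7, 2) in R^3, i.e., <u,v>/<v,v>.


Computing <u,v> = 7*7 + 8*7 + 6*2 = 117
Computing <v,v> = 7^2 + 7^2 + 2^2 = 102
Projection coefficient = 117/102 = 1.1471

1.1471


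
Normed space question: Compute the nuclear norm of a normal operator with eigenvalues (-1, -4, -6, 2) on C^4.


For a normal operator, singular values equal |eigenvalues|.
Trace norm = sum |lambda_i| = 1 + 4 + 6 + 2
= 13

13


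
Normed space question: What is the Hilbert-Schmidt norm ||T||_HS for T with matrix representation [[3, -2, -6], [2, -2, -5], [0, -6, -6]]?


The Hilbert-Schmidt norm is sqrt(sum of squares of all entries).
Sum of squares = 3^2 + (-2)^2 + (-6)^2 + 2^2 + (-2)^2 + (-5)^2 + 0^2 + (-6)^2 + (-6)^2
= 9 + 4 + 36 + 4 + 4 + 25 + 0 + 36 + 36 = 154
||T||_HS = sqrt(154) = 12.4097

12.4097


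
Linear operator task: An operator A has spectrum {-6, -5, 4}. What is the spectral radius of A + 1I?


Spectrum of A + 1I = {-5, -4, 5}
Spectral radius = max |lambda| over the shifted spectrum
= max(5, 4, 5) = 5

5


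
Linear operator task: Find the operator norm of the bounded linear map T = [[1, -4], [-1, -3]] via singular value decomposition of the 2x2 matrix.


A^T A = [[2, -1], [-1, 25]]
trace(A^T A) = 27, det(A^T A) = 49
discriminant = 27^2 - 4*49 = 533
Largest eigenvalue of A^T A = (trace + sqrt(disc))/2 = 25.0434
||T|| = sqrt(25.0434) = 5.0043

5.0043


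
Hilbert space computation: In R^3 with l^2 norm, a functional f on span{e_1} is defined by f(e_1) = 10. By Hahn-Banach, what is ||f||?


The norm of f is given by ||f|| = sup_{||x||=1} |f(x)|.
On span{e_1}, ||e_1|| = 1, so ||f|| = |f(e_1)| / ||e_1||
= |10| / 1 = 10.0000

10.0000


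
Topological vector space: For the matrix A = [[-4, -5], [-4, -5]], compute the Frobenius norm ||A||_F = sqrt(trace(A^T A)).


||A||_F^2 = sum a_ij^2
= (-4)^2 + (-5)^2 + (-4)^2 + (-5)^2
= 16 + 25 + 16 + 25 = 82
||A||_F = sqrt(82) = 9.0554

9.0554


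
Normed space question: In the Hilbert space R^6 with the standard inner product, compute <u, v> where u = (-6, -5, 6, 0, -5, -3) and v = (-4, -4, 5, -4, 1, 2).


Computing the standard inner product <u, v> = sum u_i * v_i
= -6*-4 + -5*-4 + 6*5 + 0*-4 + -5*1 + -3*2
= 24 + 20 + 30 + 0 + -5 + -6
= 63

63


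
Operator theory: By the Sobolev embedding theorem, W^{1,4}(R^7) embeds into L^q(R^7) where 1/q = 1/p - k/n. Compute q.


Using the Sobolev embedding formula: 1/q = 1/p - k/n
1/q = 1/4 - 1/7 = 3/28
q = 1/(3/28) = 28/3 = 9.3333

9.3333


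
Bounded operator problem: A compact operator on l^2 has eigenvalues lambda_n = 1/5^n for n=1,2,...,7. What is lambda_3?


The eigenvalue formula gives lambda_3 = 1/5^3
= 1/125
= 0.0080

0.0080


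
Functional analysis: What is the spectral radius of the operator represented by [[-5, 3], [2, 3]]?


For a 2x2 matrix, eigenvalues satisfy lambda^2 - (trace)*lambda + det = 0
trace = -5 + 3 = -2
det = -5*3 - 3*2 = -21
discriminant = (-2)^2 - 4*(-21) = 88
spectral radius = max |eigenvalue| = 5.6904

5.6904


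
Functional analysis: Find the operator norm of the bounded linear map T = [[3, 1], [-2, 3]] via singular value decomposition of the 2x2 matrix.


A^T A = [[13, -3], [-3, 10]]
trace(A^T A) = 23, det(A^T A) = 121
discriminant = 23^2 - 4*121 = 45
Largest eigenvalue of A^T A = (trace + sqrt(disc))/2 = 14.8541
||T|| = sqrt(14.8541) = 3.8541

3.8541


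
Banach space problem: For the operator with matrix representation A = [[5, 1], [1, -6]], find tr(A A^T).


trace(A * A^T) = sum of squares of all entries
= 5^2 + 1^2 + 1^2 + (-6)^2
= 25 + 1 + 1 + 36
= 63

63


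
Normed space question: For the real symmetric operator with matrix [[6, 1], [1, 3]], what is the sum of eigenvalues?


For a self-adjoint (symmetric) matrix, the eigenvalues are real.
The sum of eigenvalues equals the trace of the matrix.
trace = 6 + 3 = 9

9


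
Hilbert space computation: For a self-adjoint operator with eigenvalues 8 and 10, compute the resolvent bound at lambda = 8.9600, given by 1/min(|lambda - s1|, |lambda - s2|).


dist(8.9600, {8, 10}) = min(|8.9600 - 8|, |8.9600 - 10|)
= min(0.9600, 1.0400) = 0.9600
Resolvent bound = 1/0.9600 = 1.0417

1.0417


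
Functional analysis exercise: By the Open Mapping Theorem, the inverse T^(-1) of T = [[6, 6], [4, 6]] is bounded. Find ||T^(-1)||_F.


det(T) = 6*6 - 6*4 = 12
T^(-1) = (1/12) * [[6, -6], [-4, 6]] = [[0.5000, -0.5000], [-0.3333, 0.5000]]
||T^(-1)||_F^2 = 0.5000^2 + (-0.5000)^2 + (-0.3333)^2 + 0.5000^2 = 0.8611
||T^(-1)||_F = sqrt(0.8611) = 0.9280

0.9280


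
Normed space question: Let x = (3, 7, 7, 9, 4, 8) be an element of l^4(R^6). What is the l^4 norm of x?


The l^4 norm = (sum |x_i|^4)^(1/4)
Sum of 4th powers = 81 + 2401 + 2401 + 6561 + 256 + 4096 = 15796
||x||_4 = (15796)^(1/4) = 11.2108

11.2108


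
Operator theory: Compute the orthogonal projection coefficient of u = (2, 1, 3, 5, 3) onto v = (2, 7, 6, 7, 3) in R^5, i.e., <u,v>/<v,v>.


Computing <u,v> = 2*2 + 1*7 + 3*6 + 5*7 + 3*3 = 73
Computing <v,v> = 2^2 + 7^2 + 6^2 + 7^2 + 3^2 = 147
Projection coefficient = 73/147 = 0.4966

0.4966


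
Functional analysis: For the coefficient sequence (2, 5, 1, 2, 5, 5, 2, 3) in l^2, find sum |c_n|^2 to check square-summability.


sum |c_n|^2 = 2^2 + 5^2 + 1^2 + 2^2 + 5^2 + 5^2 + 2^2 + 3^2
= 4 + 25 + 1 + 4 + 25 + 25 + 4 + 9
= 97

97


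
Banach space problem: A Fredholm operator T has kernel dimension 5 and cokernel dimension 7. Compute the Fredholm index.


The Fredholm index is defined as ind(T) = dim(ker T) - dim(coker T)
= 5 - 7
= -2

-2


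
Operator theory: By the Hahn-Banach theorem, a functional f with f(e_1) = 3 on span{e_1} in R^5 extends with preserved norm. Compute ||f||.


The norm of f is given by ||f|| = sup_{||x||=1} |f(x)|.
On span{e_1}, ||e_1|| = 1, so ||f|| = |f(e_1)| / ||e_1||
= |3| / 1 = 3.0000

3.0000


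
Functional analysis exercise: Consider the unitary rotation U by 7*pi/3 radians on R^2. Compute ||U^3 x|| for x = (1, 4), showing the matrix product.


U is a rotation by theta = 7*pi/3
U^3 = rotation by 3*theta = 21*pi/3 = 3*pi/3 (mod 2*pi)
cos(3*pi/3) = -1.0000, sin(3*pi/3) = 0.0000
U^3 x = (-1.0000 * 1 - 0.0000 * 4, 0.0000 * 1 + -1.0000 * 4)
= (-1.0000, -4.0000)
||U^3 x|| = sqrt((-1.0000)^2 + (-4.0000)^2) = sqrt(17.0000) = 4.1231

4.1231


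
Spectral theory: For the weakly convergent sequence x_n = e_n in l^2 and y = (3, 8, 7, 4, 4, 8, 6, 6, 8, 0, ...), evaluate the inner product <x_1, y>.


x_1 = e_1 is the standard basis vector with 1 in position 1.
<x_1, y> = y_1 = 3
As n -> infinity, <x_n, y> -> 0, confirming weak convergence of (x_n) to 0.

3


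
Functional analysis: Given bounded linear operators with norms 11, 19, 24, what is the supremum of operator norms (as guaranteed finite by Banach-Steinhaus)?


By the Uniform Boundedness Principle, the supremum of norms is finite.
sup_k ||T_k|| = max(11, 19, 24) = 24

24


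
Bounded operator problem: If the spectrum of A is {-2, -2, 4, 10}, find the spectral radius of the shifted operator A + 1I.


Spectrum of A + 1I = {-1, -1, 5, 11}
Spectral radius = max |lambda| over the shifted spectrum
= max(1, 1, 5, 11) = 11

11


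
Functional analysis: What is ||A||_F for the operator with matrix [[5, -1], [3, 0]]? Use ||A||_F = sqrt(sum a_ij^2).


||A||_F^2 = sum a_ij^2
= 5^2 + (-1)^2 + 3^2 + 0^2
= 25 + 1 + 9 + 0 = 35
||A||_F = sqrt(35) = 5.9161

5.9161


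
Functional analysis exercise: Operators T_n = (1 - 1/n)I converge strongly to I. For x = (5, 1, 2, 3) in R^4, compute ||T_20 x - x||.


T_20 x - x = (1 - 1/20)x - x = -x/20
||x|| = sqrt(39) = 6.2450
||T_20 x - x|| = ||x||/20 = 6.2450/20 = 0.3122

0.3122


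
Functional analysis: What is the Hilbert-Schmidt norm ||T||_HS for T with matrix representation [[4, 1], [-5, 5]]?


The Hilbert-Schmidt norm is sqrt(sum of squares of all entries).
Sum of squares = 4^2 + 1^2 + (-5)^2 + 5^2
= 16 + 1 + 25 + 25 = 67
||T||_HS = sqrt(67) = 8.1854

8.1854


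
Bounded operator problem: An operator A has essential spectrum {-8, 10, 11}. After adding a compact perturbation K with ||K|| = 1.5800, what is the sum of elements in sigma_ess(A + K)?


By Weyl's theorem, the essential spectrum is invariant under compact perturbations.
sigma_ess(A + K) = sigma_ess(A) = {-8, 10, 11}
Sum = -8 + 10 + 11 = 13

13


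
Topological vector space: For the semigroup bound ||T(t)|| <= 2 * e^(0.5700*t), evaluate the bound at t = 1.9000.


||T(1.9000)|| <= 2 * exp(0.5700 * 1.9000)
= 2 * exp(1.0830)
= 2 * 2.9535
= 5.9071

5.9071


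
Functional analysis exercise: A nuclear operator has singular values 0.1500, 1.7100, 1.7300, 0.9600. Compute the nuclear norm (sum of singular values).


The nuclear norm is the sum of all singular values.
||T||_1 = 0.1500 + 1.7100 + 1.7300 + 0.9600
= 4.5500

4.5500


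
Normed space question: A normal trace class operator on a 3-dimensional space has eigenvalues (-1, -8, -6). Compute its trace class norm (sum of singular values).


For a normal operator, singular values equal |eigenvalues|.
Trace norm = sum |lambda_i| = 1 + 8 + 6
= 15

15


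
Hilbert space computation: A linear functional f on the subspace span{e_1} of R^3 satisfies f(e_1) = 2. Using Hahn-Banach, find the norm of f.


The norm of f is given by ||f|| = sup_{||x||=1} |f(x)|.
On span{e_1}, ||e_1|| = 1, so ||f|| = |f(e_1)| / ||e_1||
= |2| / 1 = 2.0000

2.0000


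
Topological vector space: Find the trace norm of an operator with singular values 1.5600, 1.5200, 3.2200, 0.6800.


The nuclear norm is the sum of all singular values.
||T||_1 = 1.5600 + 1.5200 + 3.2200 + 0.6800
= 6.9800

6.9800


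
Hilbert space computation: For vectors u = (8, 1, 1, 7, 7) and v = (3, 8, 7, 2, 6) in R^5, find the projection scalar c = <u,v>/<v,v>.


Computing <u,v> = 8*3 + 1*8 + 1*7 + 7*2 + 7*6 = 95
Computing <v,v> = 3^2 + 8^2 + 7^2 + 2^2 + 6^2 = 162
Projection coefficient = 95/162 = 0.5864

0.5864


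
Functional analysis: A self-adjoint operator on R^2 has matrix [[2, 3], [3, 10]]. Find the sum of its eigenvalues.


For a self-adjoint (symmetric) matrix, the eigenvalues are real.
The sum of eigenvalues equals the trace of the matrix.
trace = 2 + 10 = 12

12


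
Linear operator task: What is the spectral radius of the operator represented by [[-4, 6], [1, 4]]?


For a 2x2 matrix, eigenvalues satisfy lambda^2 - (trace)*lambda + det = 0
trace = -4 + 4 = 0
det = -4*4 - 6*1 = -22
discriminant = 0^2 - 4*(-22) = 88
spectral radius = max |eigenvalue| = 4.6904

4.6904


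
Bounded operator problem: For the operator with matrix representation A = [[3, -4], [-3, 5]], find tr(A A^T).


trace(A * A^T) = sum of squares of all entries
= 3^2 + (-4)^2 + (-3)^2 + 5^2
= 9 + 16 + 9 + 25
= 59

59


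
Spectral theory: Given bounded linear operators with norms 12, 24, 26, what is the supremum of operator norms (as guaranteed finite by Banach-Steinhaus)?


By the Uniform Boundedness Principle, the supremum of norms is finite.
sup_k ||T_k|| = max(12, 24, 26) = 26

26


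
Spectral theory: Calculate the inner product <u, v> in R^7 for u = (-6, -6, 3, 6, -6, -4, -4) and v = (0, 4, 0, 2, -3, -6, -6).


Computing the standard inner product <u, v> = sum u_i * v_i
= -6*0 + -6*4 + 3*0 + 6*2 + -6*-3 + -4*-6 + -4*-6
= 0 + -24 + 0 + 12 + 18 + 24 + 24
= 54

54


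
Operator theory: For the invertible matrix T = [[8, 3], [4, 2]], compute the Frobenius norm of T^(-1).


det(T) = 8*2 - 3*4 = 4
T^(-1) = (1/4) * [[2, -3], [-4, 8]] = [[0.5000, -0.7500], [-1.0000, 2.0000]]
||T^(-1)||_F^2 = 0.5000^2 + (-0.7500)^2 + (-1.0000)^2 + 2.0000^2 = 5.8125
||T^(-1)||_F = sqrt(5.8125) = 2.4109

2.4109


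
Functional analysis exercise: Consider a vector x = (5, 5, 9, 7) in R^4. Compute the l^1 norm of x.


The l^1 norm equals the sum of absolute values of all components.
||x||_1 = 5 + 5 + 9 + 7
= 26

26.0000


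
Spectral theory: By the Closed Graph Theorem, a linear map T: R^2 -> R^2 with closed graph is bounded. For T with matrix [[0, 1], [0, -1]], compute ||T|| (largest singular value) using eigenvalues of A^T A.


A^T A = [[0, 0], [0, 2]]
trace(A^T A) = 2, det(A^T A) = 0
discriminant = 2^2 - 4*0 = 4
Largest eigenvalue of A^T A = (trace + sqrt(disc))/2 = 2.0000
||T|| = sqrt(2.0000) = 1.4142

1.4142


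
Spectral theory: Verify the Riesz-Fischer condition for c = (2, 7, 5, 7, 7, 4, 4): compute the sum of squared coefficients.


sum |c_n|^2 = 2^2 + 7^2 + 5^2 + 7^2 + 7^2 + 4^2 + 4^2
= 4 + 49 + 25 + 49 + 49 + 16 + 16
= 208

208


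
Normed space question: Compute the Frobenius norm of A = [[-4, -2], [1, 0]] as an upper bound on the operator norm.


||A||_F^2 = sum a_ij^2
= (-4)^2 + (-2)^2 + 1^2 + 0^2
= 16 + 4 + 1 + 0 = 21
||A||_F = sqrt(21) = 4.5826

4.5826


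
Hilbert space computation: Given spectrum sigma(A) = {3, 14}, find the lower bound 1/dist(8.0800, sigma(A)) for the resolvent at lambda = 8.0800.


dist(8.0800, {3, 14}) = min(|8.0800 - 3|, |8.0800 - 14|)
= min(5.0800, 5.9200) = 5.0800
Resolvent bound = 1/5.0800 = 0.1969

0.1969


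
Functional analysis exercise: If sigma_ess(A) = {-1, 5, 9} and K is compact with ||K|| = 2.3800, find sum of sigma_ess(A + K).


By Weyl's theorem, the essential spectrum is invariant under compact perturbations.
sigma_ess(A + K) = sigma_ess(A) = {-1, 5, 9}
Sum = -1 + 5 + 9 = 13

13


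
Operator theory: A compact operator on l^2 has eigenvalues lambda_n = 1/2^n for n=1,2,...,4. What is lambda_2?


The eigenvalue formula gives lambda_2 = 1/2^2
= 1/4
= 0.2500

0.2500


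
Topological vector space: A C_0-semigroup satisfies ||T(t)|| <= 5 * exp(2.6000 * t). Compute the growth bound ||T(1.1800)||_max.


||T(1.1800)|| <= 5 * exp(2.6000 * 1.1800)
= 5 * exp(3.0680)
= 5 * 21.4989
= 107.4943

107.4943


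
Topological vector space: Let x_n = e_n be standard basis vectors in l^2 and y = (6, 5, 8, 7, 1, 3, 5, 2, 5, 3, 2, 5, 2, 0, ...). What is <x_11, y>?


x_11 = e_11 is the standard basis vector with 1 in position 11.
<x_11, y> = y_11 = 2
As n -> infinity, <x_n, y> -> 0, confirming weak convergence of (x_n) to 0.

2


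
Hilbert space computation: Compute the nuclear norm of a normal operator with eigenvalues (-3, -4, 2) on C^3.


For a normal operator, singular values equal |eigenvalues|.
Trace norm = sum |lambda_i| = 3 + 4 + 2
= 9

9


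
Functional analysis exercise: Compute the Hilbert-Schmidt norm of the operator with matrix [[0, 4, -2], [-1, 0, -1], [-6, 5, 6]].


The Hilbert-Schmidt norm is sqrt(sum of squares of all entries).
Sum of squares = 0^2 + 4^2 + (-2)^2 + (-1)^2 + 0^2 + (-1)^2 + (-6)^2 + 5^2 + 6^2
= 0 + 16 + 4 + 1 + 0 + 1 + 36 + 25 + 36 = 119
||T||_HS = sqrt(119) = 10.9087

10.9087


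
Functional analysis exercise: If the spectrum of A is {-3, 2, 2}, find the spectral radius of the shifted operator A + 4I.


Spectrum of A + 4I = {1, 6, 6}
Spectral radius = max |lambda| over the shifted spectrum
= max(1, 6, 6) = 6

6


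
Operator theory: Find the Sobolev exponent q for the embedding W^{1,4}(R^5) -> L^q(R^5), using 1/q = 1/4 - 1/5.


Using the Sobolev embedding formula: 1/q = 1/p - k/n
1/q = 1/4 - 1/5 = 1/20
q = 1/(1/20) = 20

20.0000


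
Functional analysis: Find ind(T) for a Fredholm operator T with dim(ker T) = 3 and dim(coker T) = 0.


The Fredholm index is defined as ind(T) = dim(ker T) - dim(coker T)
= 3 - 0
= 3

3


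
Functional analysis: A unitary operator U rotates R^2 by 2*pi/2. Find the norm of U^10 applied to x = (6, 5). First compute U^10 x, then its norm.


U is a rotation by theta = 2*pi/2
U^10 = rotation by 10*theta = 20*pi/2 = 0*pi/2 (mod 2*pi)
cos(0*pi/2) = 1.0000, sin(0*pi/2) = 0.0000
U^10 x = (1.0000 * 6 - 0.0000 * 5, 0.0000 * 6 + 1.0000 * 5)
= (6.0000, 5.0000)
||U^10 x|| = sqrt(6.0000^2 + 5.0000^2) = sqrt(61.0000) = 7.8102

7.8102


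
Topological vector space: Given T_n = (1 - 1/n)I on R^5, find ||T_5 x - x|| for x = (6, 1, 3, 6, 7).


T_5 x - x = (1 - 1/5)x - x = -x/5
||x|| = sqrt(131) = 11.4455
||T_5 x - x|| = ||x||/5 = 11.4455/5 = 2.2891

2.2891


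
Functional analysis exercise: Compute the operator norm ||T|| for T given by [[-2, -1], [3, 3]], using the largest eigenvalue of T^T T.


A^T A = [[13, 11], [11, 10]]
trace(A^T A) = 23, det(A^T A) = 9
discriminant = 23^2 - 4*9 = 493
Largest eigenvalue of A^T A = (trace + sqrt(disc))/2 = 22.6018
||T|| = sqrt(22.6018) = 4.7541

4.7541


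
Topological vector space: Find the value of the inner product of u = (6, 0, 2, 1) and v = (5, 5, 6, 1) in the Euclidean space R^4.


Computing the standard inner product <u, v> = sum u_i * v_i
= 6*5 + 0*5 + 2*6 + 1*1
= 30 + 0 + 12 + 1
= 43

43


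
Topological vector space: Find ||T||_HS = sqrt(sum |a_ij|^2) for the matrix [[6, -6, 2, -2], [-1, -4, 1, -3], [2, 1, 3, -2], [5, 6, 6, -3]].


The Hilbert-Schmidt norm is sqrt(sum of squares of all entries).
Sum of squares = 6^2 + (-6)^2 + 2^2 + (-2)^2 + (-1)^2 + (-4)^2 + 1^2 + (-3)^2 + 2^2 + 1^2 + 3^2 + (-2)^2 + 5^2 + 6^2 + 6^2 + (-3)^2
= 36 + 36 + 4 + 4 + 1 + 16 + 1 + 9 + 4 + 1 + 9 + 4 + 25 + 36 + 36 + 9 = 231
||T||_HS = sqrt(231) = 15.1987

15.1987


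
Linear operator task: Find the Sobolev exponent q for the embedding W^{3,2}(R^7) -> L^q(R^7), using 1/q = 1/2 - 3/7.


Using the Sobolev embedding formula: 1/q = 1/p - k/n
1/q = 1/2 - 3/7 = 1/14
q = 1/(1/14) = 14

14.0000


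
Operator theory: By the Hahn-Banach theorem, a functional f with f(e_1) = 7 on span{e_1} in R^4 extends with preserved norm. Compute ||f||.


The norm of f is given by ||f|| = sup_{||x||=1} |f(x)|.
On span{e_1}, ||e_1|| = 1, so ||f|| = |f(e_1)| / ||e_1||
= |7| / 1 = 7.0000

7.0000


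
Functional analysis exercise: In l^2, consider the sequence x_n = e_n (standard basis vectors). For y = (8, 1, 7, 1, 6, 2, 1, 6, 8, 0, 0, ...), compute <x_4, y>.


x_4 = e_4 is the standard basis vector with 1 in position 4.
<x_4, y> = y_4 = 1
As n -> infinity, <x_n, y> -> 0, confirming weak convergence of (x_n) to 0.

1


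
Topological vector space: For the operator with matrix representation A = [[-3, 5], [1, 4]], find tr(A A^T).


trace(A * A^T) = sum of squares of all entries
= (-3)^2 + 5^2 + 1^2 + 4^2
= 9 + 25 + 1 + 16
= 51

51


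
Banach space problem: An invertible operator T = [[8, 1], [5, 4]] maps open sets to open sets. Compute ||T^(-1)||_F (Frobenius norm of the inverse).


det(T) = 8*4 - 1*5 = 27
T^(-1) = (1/27) * [[4, -1], [-5, 8]] = [[0.1481, -0.0370], [-0.1852, 0.2963]]
||T^(-1)||_F^2 = 0.1481^2 + (-0.0370)^2 + (-0.1852)^2 + 0.2963^2 = 0.1454
||T^(-1)||_F = sqrt(0.1454) = 0.3813

0.3813


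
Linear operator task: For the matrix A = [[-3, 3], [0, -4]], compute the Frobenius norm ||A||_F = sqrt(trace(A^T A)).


||A||_F^2 = sum a_ij^2
= (-3)^2 + 3^2 + 0^2 + (-4)^2
= 9 + 9 + 0 + 16 = 34
||A||_F = sqrt(34) = 5.8310

5.8310


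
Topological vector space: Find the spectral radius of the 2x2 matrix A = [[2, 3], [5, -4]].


For a 2x2 matrix, eigenvalues satisfy lambda^2 - (trace)*lambda + det = 0
trace = 2 + -4 = -2
det = 2*-4 - 3*5 = -23
discriminant = (-2)^2 - 4*(-23) = 96
spectral radius = max |eigenvalue| = 5.8990

5.8990


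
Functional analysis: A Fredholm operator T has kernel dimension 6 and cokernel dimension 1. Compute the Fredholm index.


The Fredholm index is defined as ind(T) = dim(ker T) - dim(coker T)
= 6 - 1
= 5

5


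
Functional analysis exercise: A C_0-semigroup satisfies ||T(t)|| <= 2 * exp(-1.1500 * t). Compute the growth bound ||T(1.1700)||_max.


||T(1.1700)|| <= 2 * exp(-1.1500 * 1.1700)
= 2 * exp(-1.3455)
= 2 * 0.2604
= 0.5208

0.5208


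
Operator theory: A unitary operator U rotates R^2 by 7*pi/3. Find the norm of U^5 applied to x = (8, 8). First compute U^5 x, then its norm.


U is a rotation by theta = 7*pi/3
U^5 = rotation by 5*theta = 35*pi/3 = 5*pi/3 (mod 2*pi)
cos(5*pi/3) = 0.5000, sin(5*pi/3) = -0.8660
U^5 x = (0.5000 * 8 - -0.8660 * 8, -0.8660 * 8 + 0.5000 * 8)
= (10.9282, -2.9282)
||U^5 x|| = sqrt(10.9282^2 + (-2.9282)^2) = sqrt(128.0000) = 11.3137

11.3137


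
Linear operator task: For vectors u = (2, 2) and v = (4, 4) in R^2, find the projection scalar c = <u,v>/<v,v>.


Computing <u,v> = 2*4 + 2*4 = 16
Computing <v,v> = 4^2 + 4^2 = 32
Projection coefficient = 16/32 = 0.5000

0.5000


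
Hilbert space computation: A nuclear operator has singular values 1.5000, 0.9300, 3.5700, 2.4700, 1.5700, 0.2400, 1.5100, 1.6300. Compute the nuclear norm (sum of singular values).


The nuclear norm is the sum of all singular values.
||T||_1 = 1.5000 + 0.9300 + 3.5700 + 2.4700 + 1.5700 + 0.2400 + 1.5100 + 1.6300
= 13.4200

13.4200


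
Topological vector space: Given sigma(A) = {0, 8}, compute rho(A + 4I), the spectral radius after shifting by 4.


Spectrum of A + 4I = {4, 12}
Spectral radius = max |lambda| over the shifted spectrum
= max(4, 12) = 12

12


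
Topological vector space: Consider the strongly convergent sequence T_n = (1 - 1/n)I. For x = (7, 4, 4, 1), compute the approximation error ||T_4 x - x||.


T_4 x - x = (1 - 1/4)x - x = -x/4
||x|| = sqrt(82) = 9.0554
||T_4 x - x|| = ||x||/4 = 9.0554/4 = 2.2638

2.2638


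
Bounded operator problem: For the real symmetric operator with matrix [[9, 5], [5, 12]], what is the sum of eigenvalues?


For a self-adjoint (symmetric) matrix, the eigenvalues are real.
The sum of eigenvalues equals the trace of the matrix.
trace = 9 + 12 = 21

21


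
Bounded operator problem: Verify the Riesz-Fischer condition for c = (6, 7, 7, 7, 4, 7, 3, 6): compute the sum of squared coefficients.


sum |c_n|^2 = 6^2 + 7^2 + 7^2 + 7^2 + 4^2 + 7^2 + 3^2 + 6^2
= 36 + 49 + 49 + 49 + 16 + 49 + 9 + 36
= 293

293


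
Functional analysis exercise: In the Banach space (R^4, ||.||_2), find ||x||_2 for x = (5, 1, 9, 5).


The l^2 norm = (sum |x_i|^2)^(1/2)
Sum of 2th powers = 25 + 1 + 81 + 25 = 132
||x||_2 = (132)^(1/2) = 11.4891

11.4891


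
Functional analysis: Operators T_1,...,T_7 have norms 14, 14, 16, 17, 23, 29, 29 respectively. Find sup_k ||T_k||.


By the Uniform Boundedness Principle, the supremum of norms is finite.
sup_k ||T_k|| = max(14, 14, 16, 17, 23, 29, 29) = 29

29


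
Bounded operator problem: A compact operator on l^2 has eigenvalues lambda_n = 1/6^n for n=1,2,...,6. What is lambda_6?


The eigenvalue formula gives lambda_6 = 1/6^6
= 1/46656
= 2.1433e-05

2.1433e-05


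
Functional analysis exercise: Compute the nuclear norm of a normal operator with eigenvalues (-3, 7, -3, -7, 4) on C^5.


For a normal operator, singular values equal |eigenvalues|.
Trace norm = sum |lambda_i| = 3 + 7 + 3 + 7 + 4
= 24

24


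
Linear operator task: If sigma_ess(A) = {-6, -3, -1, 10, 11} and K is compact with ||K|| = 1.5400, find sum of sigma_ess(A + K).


By Weyl's theorem, the essential spectrum is invariant under compact perturbations.
sigma_ess(A + K) = sigma_ess(A) = {-6, -3, -1, 10, 11}
Sum = -6 + -3 + -1 + 10 + 11 = 11

11


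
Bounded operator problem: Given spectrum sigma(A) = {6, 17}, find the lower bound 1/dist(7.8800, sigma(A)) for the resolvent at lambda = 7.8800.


dist(7.8800, {6, 17}) = min(|7.8800 - 6|, |7.8800 - 17|)
= min(1.8800, 9.1200) = 1.8800
Resolvent bound = 1/1.8800 = 0.5319

0.5319


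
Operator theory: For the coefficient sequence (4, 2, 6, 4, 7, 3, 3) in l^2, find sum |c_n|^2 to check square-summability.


sum |c_n|^2 = 4^2 + 2^2 + 6^2 + 4^2 + 7^2 + 3^2 + 3^2
= 16 + 4 + 36 + 16 + 49 + 9 + 9
= 139

139


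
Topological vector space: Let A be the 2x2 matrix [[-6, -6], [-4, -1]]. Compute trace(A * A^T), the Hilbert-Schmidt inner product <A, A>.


trace(A * A^T) = sum of squares of all entries
= (-6)^2 + (-6)^2 + (-4)^2 + (-1)^2
= 36 + 36 + 16 + 1
= 89

89


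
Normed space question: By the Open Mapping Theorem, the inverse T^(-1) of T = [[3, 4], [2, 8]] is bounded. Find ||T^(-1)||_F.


det(T) = 3*8 - 4*2 = 16
T^(-1) = (1/16) * [[8, -4], [-2, 3]] = [[0.5000, -0.2500], [-0.1250, 0.1875]]
||T^(-1)||_F^2 = 0.5000^2 + (-0.2500)^2 + (-0.1250)^2 + 0.1875^2 = 0.3633
||T^(-1)||_F = sqrt(0.3633) = 0.6027

0.6027
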